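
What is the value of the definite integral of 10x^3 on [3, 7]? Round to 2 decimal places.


Find the antiderivative of 10x^3:
F(x) = 10/4 * x^4
Apply the Fundamental Theorem of Calculus:
F(7) - F(3)
= 10/4 * 7^4 - 10/4 * 3^4
= 10/4 * (2401 - 81)
= 10/4 * 2320
= 5800 = 5800.00

5800.00


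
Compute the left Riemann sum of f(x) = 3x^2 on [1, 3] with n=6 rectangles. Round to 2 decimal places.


Left Riemann sum uses left endpoints of each subinterval.
Interval: [1, 3], n = 6
dx = (3 - 1) / 6 = 1/3
Left endpoints: [1, 4/3, 5/3, 2, 7/3, 8/3]
f values: [3, 16/3, 25/3, 12, 49/3, 64/3]
Sum = dx * (sum of f values)
= 1/3 * 199/3
= 199/9 ≈ 22.11

22.11


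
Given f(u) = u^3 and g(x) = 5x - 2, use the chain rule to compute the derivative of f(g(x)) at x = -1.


Using the chain rule: (f(g(x)))' = f'(g(x)) * g'(x)
First, find g(-1):
g(-1) = 5 * (-1) - 2 = -7
Next, f'(u) = 3u^2
And g'(x) = 5
So f'(g(-1)) * g'(-1)
= 3 * (-7)^2 * 5
= 3 * 49 * 5
= 735

735


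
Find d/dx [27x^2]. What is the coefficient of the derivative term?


We apply the power rule: d/dx [ax^n] = a*n * x^(n-1)
d/dx [27x^2]
= 27 * 2 * x^(2-1)
= 54x
The coefficient is 54

54


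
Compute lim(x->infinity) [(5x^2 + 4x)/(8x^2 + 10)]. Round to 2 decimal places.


For limits at infinity with equal-degree polynomials,
we compare leading coefficients.
Numerator leading term: 5x^2
Denominator leading term: 8x^2
Divide both by x^2:
lim = (5 + 4/x) / (8 + 10/x^2)
As x -> infinity, the 1/x and 1/x^2 terms vanish:
= 5/8 ≈ 0.63

0.63


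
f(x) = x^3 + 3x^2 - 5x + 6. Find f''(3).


First derivative:
f'(x) = 3x^2 + 6x - 5
Second derivative:
f''(x) = 6x + 6
Substitute x = 3:
f''(3) = 6 * 3 + 6
= 18 + 6
= 24

24


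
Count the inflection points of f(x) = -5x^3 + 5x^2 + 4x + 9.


Inflection points occur where f''(x) = 0 and concavity changes.
f(x) = -5x^3 + 5x^2 + 4x + 9
f'(x) = -15x^2 + 10x + 4
f''(x) = -30x + 10
Set f''(x) = 0:
-30x + 10 = 0
x = -10 / (-30) = 1/3
Since f''(x) is linear (degree 1), it changes sign at this point.
Therefore there is exactly 1 inflection point.

1


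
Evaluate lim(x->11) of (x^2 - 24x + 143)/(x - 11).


Direct substitution gives 0/0, so we factor the numerator.
Factor: (x^2 - 24x + 143) = (x - 11)(x - 13)
Cancel the common factor (x - 11):
(x^2 - 24x + 143)/(x - 11) = (x - 13)
Now substitute x = 11:
= (11) - (13) = -2

-2


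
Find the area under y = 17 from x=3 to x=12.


The area under a constant function y = 17 is a rectangle.
Width = 12 - 3 = 9
Height = 17
Area = width * height
= 9 * 17
= 153

153


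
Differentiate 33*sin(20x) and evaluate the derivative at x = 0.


Apply the chain rule to differentiate 33*sin(20x):
d/dx [33*sin(20x)]
= 33 * cos(20x) * d/dx(20x)
= 33 * 20 * cos(20x)
= 660 * cos(20x)
Evaluate at x = 0:
= 660 * cos(0)
= 660 * 1
= 660

660


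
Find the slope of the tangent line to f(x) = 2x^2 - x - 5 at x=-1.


The slope of the tangent line equals f'(x) at the point.
f(x) = 2x^2 - x - 5
f'(x) = 4x - 1
At x = -1:
f'(-1) = 4 * (-1) - 1
= -4 - 1
= -5

-5


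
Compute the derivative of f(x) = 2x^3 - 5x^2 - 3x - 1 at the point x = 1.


Differentiate f(x) = 2x^3 - 5x^2 - 3x - 1 term by term:
f'(x) = 6x^2 - 10x - 3
Substitute x = 1:
f'(1) = 6 * 1^2 - 10 * 1 - 3
= 6 - 10 - 3
= -7

-7


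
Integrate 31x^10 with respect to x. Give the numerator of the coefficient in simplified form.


Apply the power rule for integration:
integral of ax^n dx = a/(n+1) * x^(n+1) + C
integral of 31x^10 dx
= 31/11 * x^11 + C
The coefficient in lowest terms is 31/11, and its numerator is 31

31


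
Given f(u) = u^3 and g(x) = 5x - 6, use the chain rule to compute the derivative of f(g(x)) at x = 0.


Using the chain rule: (f(g(x)))' = f'(g(x)) * g'(x)
First, find g(0):
g(0) = 5 * 0 - 6 = -6
Next, f'(u) = 3u^2
And g'(x) = 5
So f'(g(0)) * g'(0)
= 3 * (-6)^2 * 5
= 3 * 36 * 5
= 540

540


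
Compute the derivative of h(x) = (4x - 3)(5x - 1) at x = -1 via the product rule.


Let u(x) = 4x - 3 and v(x) = 5x - 1
u'(x) = 4
v'(x) = 5
Product rule: h'(x) = u'(x)*v(x) + u(x)*v'(x)
= 4 * (5x - 1) + (4x - 3) * 5
At x = -1:
u(-1) = 4 * (-1) - 3 = -7
v(-1) = 5 * (-1) - 1 = -6
h'(-1) = 4 * (-6) + (-7) * 5
= -24 - 35
= -59

-59


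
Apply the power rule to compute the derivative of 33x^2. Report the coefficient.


We apply the power rule: d/dx [ax^n] = a*n * x^(n-1)
d/dx [33x^2]
= 33 * 2 * x^(2-1)
= 66x
The coefficient is 66

66


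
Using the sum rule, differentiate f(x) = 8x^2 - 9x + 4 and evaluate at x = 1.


Differentiate term by term using power and sum rules:
f(x) = 8x^2 - 9x + 4
f'(x) = 16x - 9
Substitute x = 1:
f'(1) = 16 * 1 - 9
= 16 - 9
= 7

7


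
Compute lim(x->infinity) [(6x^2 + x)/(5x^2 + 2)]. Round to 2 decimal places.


For limits at infinity with equal-degree polynomials,
we compare leading coefficients.
Numerator leading term: 6x^2
Denominator leading term: 5x^2
Divide both by x^2:
lim = (6 + 1/x) / (5 + 2/x^2)
As x -> infinity, the 1/x and 1/x^2 terms vanish:
= 6/5 = 1.20

1.20


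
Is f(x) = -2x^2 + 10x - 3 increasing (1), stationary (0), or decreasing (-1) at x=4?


Compute f'(x) to determine behavior:
f'(x) = -4x + 10
f'(4) = -4 * 4 + 10
= -16 + 10
= -6
Since f'(4) < 0, the function is decreasing (-1)

-1


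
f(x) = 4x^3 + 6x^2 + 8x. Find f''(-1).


First derivative:
f'(x) = 12x^2 + 12x + 8
Second derivative:
f''(x) = 24x + 12
Substitute x = -1:
f''(-1) = 24 * (-1) + 12
= -24 + 12
= -12

-12


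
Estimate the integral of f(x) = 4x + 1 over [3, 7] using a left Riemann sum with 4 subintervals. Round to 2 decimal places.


Left Riemann sum uses left endpoints of each subinterval.
Interval: [3, 7], n = 4
dx = (7 - 3) / 4 = 1
Left endpoints: [3, 4, 5, 6]
f values: [13, 17, 21, 25]
Sum = dx * (sum of f values)
= 1 * 76
= 76 = 76.00

76.00


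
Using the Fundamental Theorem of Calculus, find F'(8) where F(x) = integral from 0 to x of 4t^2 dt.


By the Fundamental Theorem of Calculus (Part 1):
If F(x) = integral from 0 to x of f(t) dt, then F'(x) = f(x)
Here f(t) = 4t^2
So F'(x) = 4x^2
Evaluate at x = 8:
F'(8) = 4 * 8^2
= 4 * 64
= 256

256


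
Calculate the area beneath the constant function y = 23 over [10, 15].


The area under a constant function y = 23 is a rectangle.
Width = 15 - 10 = 5
Height = 23
Area = width * height
= 5 * 23
= 115

115


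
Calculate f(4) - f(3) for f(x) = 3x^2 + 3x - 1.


Net change = f(b) - f(a)
f(x) = 3x^2 + 3x - 1
Compute f(4):
f(4) = 3 * 4^2 + 3 * 4 - 1
= 48 + 12 - 1
= 59
Compute f(3):
f(3) = 3 * 3^2 + 3 * 3 - 1
= 27 + 9 - 1
= 35
Net change = 59 - 35 = 24

24


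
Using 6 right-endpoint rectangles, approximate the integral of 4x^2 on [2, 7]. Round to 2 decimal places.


Right Riemann sum uses right endpoints of each subinterval.
Interval: [2, 7], n = 6
dx = (7 - 2) / 6 = 5/6
Right endpoints: [17/6, 11/3, 9/2, 16/3, 37/6, 7]
f values: [289/9, 484/9, 81, 1024/9, 1369/9, 196]
Sum = dx * (sum of f values)
= 5/6 * 5659/9
= 28295/54 ≈ 523.98

523.98


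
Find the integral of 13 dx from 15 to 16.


The integral of a constant k over [a, b] equals k * (b - a).
integral from 15 to 16 of 13 dx
= 13 * (16 - 15)
= 13 * 1
= 13

13


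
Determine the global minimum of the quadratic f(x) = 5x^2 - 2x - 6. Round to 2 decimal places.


For a quadratic f(x) = ax^2 + bx + c with a > 0, the minimum is at the vertex.
Vertex x-coordinate: x = -b/(2a)
x = -(-2) / (2 * 5)
x = 2/10 = 1/5
Substitute back to find the minimum value:
f(1/5) = 5 * (1/5)^2 - 2 * (1/5) - 6
= 1/5 - 2/5 - 6
= -31/5 = -6.20

-6.20


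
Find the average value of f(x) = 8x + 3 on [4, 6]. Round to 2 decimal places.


Average value = 1/(b-a) * integral from a to b of f(x) dx
First compute the integral of 8x + 3:
F(x) = 4x^2 + 3x
F(6) = 4 * 36 + 3 * 6 = 162
F(4) = 4 * 16 + 3 * 4 = 76
Integral = 162 - 76 = 86
Average = 86 / (6 - 4) = 86 / 2
= 43 = 43.00

43.00


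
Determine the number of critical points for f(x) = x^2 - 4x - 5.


Find where f'(x) = 0:
f'(x) = 2x - 4
Set f'(x) = 0:
2x - 4 = 0
x = 4 / 2 = 2
This is a linear equation in x, so there is exactly one solution.
Number of critical points: 1

1


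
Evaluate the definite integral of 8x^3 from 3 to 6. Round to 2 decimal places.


Find the antiderivative of 8x^3:
F(x) = 8/4 * x^4
Apply the Fundamental Theorem of Calculus:
F(6) - F(3)
= 8/4 * 6^4 - 8/4 * 3^4
= 8/4 * (1296 - 81)
= 8/4 * 1215
= 2430 = 2430.00

2430.00


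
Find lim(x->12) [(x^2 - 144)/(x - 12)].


Direct substitution gives 0/0, so we factor the numerator.
Factor: (x^2 - 144) = (x - 12)(x + 12)
Cancel the common factor (x - 12):
(x^2 - 144)/(x - 12) = (x + 12)
Now substitute x = 12:
= (12 + 12) = 24

24


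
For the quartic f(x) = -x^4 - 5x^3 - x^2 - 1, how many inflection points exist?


Inflection points occur where f''(x) = 0 and concavity changes.
f(x) = -x^4 - 5x^3 - x^2 - 1
f'(x) = -4x^3 - 15x^2 - 2x
f''(x) = -12x^2 - 30x - 2
This is a quadratic in x. Use the discriminant to count real roots.
Discriminant = (-30)^2 - 4 * (-12) * (-2)
= 900 - 96
= 804
Since discriminant > 0, f''(x) = 0 has 2 distinct real solutions.
A quadratic with two distinct real roots changes sign at each root, so concavity changes at both.
Number of inflection points: 2

2


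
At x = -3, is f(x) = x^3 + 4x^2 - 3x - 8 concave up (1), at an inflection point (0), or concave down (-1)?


Concavity is determined by the sign of f''(x).
f(x) = x^3 + 4x^2 - 3x - 8
f'(x) = 3x^2 + 8x - 3
f''(x) = 6x + 8
f''(-3) = 6 * (-3) + 8
= -18 + 8
= -10
Since f''(-3) < 0, the function is concave down (-1)

-1


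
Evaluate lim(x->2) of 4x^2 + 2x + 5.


Since polynomials are continuous, we use direct substitution.
lim(x->2) of 4x^2 + 2x + 5
= 4 * 2^2 + 2 * 2 + 5
= 16 + 4 + 5
= 25

25


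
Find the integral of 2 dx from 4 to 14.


The integral of a constant k over [a, b] equals k * (b - a).
integral from 4 to 14 of 2 dx
= 2 * (14 - 4)
= 2 * 10
= 20

20


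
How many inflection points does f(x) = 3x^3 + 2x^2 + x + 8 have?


Inflection points occur where f''(x) = 0 and concavity changes.
f(x) = 3x^3 + 2x^2 + x + 8
f'(x) = 9x^2 + 4x + 1
f''(x) = 18x + 4
Set f''(x) = 0:
18x + 4 = 0
x = -4 / 18 = -2/9
Since f''(x) is linear (degree 1), it changes sign at this point.
Therefore there is exactly 1 inflection point.

1


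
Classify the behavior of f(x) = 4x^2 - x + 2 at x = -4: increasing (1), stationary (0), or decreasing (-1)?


Compute f'(x) to determine behavior:
f'(x) = 8x - 1
f'(-4) = 8 * (-4) - 1
= -32 - 1
= -33
Since f'(-4) < 0, the function is decreasing (-1)

-1


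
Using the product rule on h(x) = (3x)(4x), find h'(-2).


Let u(x) = 3x and v(x) = 4x
u'(x) = 3
v'(x) = 4
Product rule: h'(x) = u'(x)*v(x) + u(x)*v'(x)
= 3 * (4x) + (3x) * 4
At x = -2:
u(-2) = 3 * (-2) + 0 = -6
v(-2) = 4 * (-2) + 0 = -8
h'(-2) = 3 * (-8) + (-6) * 4
= -24 - 24
= -48

-48


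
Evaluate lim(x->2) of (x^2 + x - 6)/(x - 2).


Direct substitution gives 0/0, so we factor the numerator.
Factor: (x^2 + x - 6) = (x - 2)(x + 3)
Cancel the common factor (x - 2):
(x^2 + x - 6)/(x - 2) = (x + 3)
Now substitute x = 2:
= (2) - (-3) = 5

5


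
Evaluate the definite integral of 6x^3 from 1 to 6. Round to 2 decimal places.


Find the antiderivative of 6x^3:
F(x) = 6/4 * x^4
Apply the Fundamental Theorem of Calculus:
F(6) - F(1)
= 6/4 * 6^4 - 6/4 * 1^4
= 6/4 * (1296 - 1)
= 6/4 * 1295
= 3885/2 = 1942.50

1942.50


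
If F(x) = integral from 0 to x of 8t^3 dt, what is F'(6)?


By the Fundamental Theorem of Calculus (Part 1):
If F(x) = integral from 0 to x of f(t) dt, then F'(x) = f(x)
Here f(t) = 8t^3
So F'(x) = 8x^3
Evaluate at x = 6:
F'(6) = 8 * 6^3
= 8 * 216
= 1728

1728


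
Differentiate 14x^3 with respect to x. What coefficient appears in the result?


We apply the power rule: d/dx [ax^n] = a*n * x^(n-1)
d/dx [14x^3]
= 14 * 3 * x^(3-1)
= 42x^2
The coefficient is 42

42


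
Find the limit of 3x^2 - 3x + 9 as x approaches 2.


Since polynomials are continuous, we use direct substitution.
lim(x->2) of 3x^2 - 3x + 9
= 3 * 2^2 - 3 * 2 + 9
= 12 - 6 + 9
= 15

15


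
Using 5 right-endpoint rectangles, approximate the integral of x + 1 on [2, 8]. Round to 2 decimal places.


Right Riemann sum uses right endpoints of each subinterval.
Interval: [2, 8], n = 5
dx = (8 - 2) / 5 = 6/5
Right endpoints: [16/5, 22/5, 28/5, 34/5, 8]
f values: [21/5, 27/5, 33/5, 39/5, 9]
Sum = dx * (sum of f values)
= 6/5 * 33
= 198/5 = 39.60

39.60


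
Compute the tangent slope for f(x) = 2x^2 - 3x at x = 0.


The slope of the tangent line equals f'(x) at the point.
f(x) = 2x^2 - 3x
f'(x) = 4x - 3
At x = 0:
f'(0) = 4 * 0 - 3
= 0 - 3
= -3

-3


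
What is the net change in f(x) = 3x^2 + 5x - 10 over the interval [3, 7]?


Net change = f(b) - f(a)
f(x) = 3x^2 + 5x - 10
Compute f(7):
f(7) = 3 * 7^2 + 5 * 7 - 10
= 147 + 35 - 10
= 172
Compute f(3):
f(3) = 3 * 3^2 + 5 * 3 - 10
= 27 + 15 - 10
= 32
Net change = 172 - 32 = 140

140


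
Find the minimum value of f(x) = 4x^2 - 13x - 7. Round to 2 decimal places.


For a quadratic f(x) = ax^2 + bx + c with a > 0, the minimum is at the vertex.
Vertex x-coordinate: x = -b/(2a)
x = -(-13) / (2 * 4)
x = 13/8
Substitute back to find the minimum value:
f(13/8) = 4 * (13/8)^2 - 13 * (13/8) - 7
= 169/16 - 169/8 - 7
= -281/16 ≈ -17.56

-17.56


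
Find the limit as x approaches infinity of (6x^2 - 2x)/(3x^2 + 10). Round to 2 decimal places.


For limits at infinity with equal-degree polynomials,
we compare leading coefficients.
Numerator leading term: 6x^2
Denominator leading term: 3x^2
Divide both by x^2:
lim = (6 - 2/x) / (3 + 10/x^2)
As x -> infinity, the 1/x and 1/x^2 terms vanish:
= 6/3 = 2 = 2.00

2.00


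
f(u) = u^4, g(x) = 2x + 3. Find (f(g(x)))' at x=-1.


Using the chain rule: (f(g(x)))' = f'(g(x)) * g'(x)
First, find g(-1):
g(-1) = 2 * (-1) + 3 = 1
Next, f'(u) = 4u^3
And g'(x) = 2
So f'(g(-1)) * g'(-1)
= 4 * 1^3 * 2
= 4 * 1 * 2
= 8

8


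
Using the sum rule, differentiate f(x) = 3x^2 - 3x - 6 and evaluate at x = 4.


Differentiate term by term using power and sum rules:
f(x) = 3x^2 - 3x - 6
f'(x) = 6x - 3
Substitute x = 4:
f'(4) = 6 * 4 - 3
= 24 - 3
= 21

21


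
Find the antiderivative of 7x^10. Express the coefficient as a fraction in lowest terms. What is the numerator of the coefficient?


Apply the power rule for integration:
integral of ax^n dx = a/(n+1) * x^(n+1) + C
integral of 7x^10 dx
= 7/11 * x^11 + C
The coefficient in lowest terms is 7/11, and its numerator is 7

7


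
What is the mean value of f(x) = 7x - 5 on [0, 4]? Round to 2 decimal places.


Average value = 1/(b-a) * integral from a to b of f(x) dx
First compute the integral of 7x - 5:
F(x) = (7/2)x^2 - 5x
F(4) = 7/2 * 16 - 5 * 4 = 36
F(0) = 7/2 * 0 - 5 * 0 = 0
Integral = 36 - 0 = 36
Average = 36 / (4 - 0) = 36 / 4
= 9 = 9.00

9.00


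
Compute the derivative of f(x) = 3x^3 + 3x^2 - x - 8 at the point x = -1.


Differentiate f(x) = 3x^3 + 3x^2 - x - 8 term by term:
f'(x) = 9x^2 + 6x - 1
Substitute x = -1:
f'(-1) = 9 * (-1)^2 + 6 * (-1) - 1
= 9 - 6 - 1
= 2

2


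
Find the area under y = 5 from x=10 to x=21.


The area under a constant function y = 5 is a rectangle.
Width = 21 - 10 = 11
Height = 5
Area = width * height
= 11 * 5
= 55

55


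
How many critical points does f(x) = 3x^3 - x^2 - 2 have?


Find where f'(x) = 0:
f(x) = 3x^3 - x^2 - 2
f'(x) = 9x^2 - 2x
This is a quadratic in x. Use the discriminant to count real roots.
Discriminant = (-2)^2 - 4 * 9 * 0
= 4 - 0
= 4
Since discriminant > 0, f'(x) = 0 has 2 real solutions.
Number of critical points: 2

2


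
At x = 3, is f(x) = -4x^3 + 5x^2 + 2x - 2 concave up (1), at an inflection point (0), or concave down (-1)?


Concavity is determined by the sign of f''(x).
f(x) = -4x^3 + 5x^2 + 2x - 2
f'(x) = -12x^2 + 10x + 2
f''(x) = -24x + 10
f''(3) = -24 * 3 + 10
= -72 + 10
= -62
Since f''(3) < 0, the function is concave down (-1)

-1


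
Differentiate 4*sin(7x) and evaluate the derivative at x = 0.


Apply the chain rule to differentiate 4*sin(7x):
d/dx [4*sin(7x)]
= 4 * cos(7x) * d/dx(7x)
= 4 * 7 * cos(7x)
= 28 * cos(7x)
Evaluate at x = 0:
= 28 * cos(0)
= 28 * 1
= 28

28


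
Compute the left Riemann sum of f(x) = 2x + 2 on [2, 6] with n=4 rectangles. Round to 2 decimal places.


Left Riemann sum uses left endpoints of each subinterval.
Interval: [2, 6], n = 4
dx = (6 - 2) / 4 = 1
Left endpoints: [2, 3, 4, 5]
f values: [6, 8, 10, 12]
Sum = dx * (sum of f values)
= 1 * 36
= 36 = 36.00

36.00


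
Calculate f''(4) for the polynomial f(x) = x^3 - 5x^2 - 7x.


First derivative:
f'(x) = 3x^2 - 10x - 7
Second derivative:
f''(x) = 6x - 10
Substitute x = 4:
f''(4) = 6 * 4 - 10
= 24 - 10
= 14

14


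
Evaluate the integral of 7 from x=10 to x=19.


The integral of a constant k over [a, b] equals k * (b - a).
integral from 10 to 19 of 7 dx
= 7 * (19 - 10)
= 7 * 9
= 63

63


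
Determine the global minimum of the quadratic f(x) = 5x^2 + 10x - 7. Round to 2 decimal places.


For a quadratic f(x) = ax^2 + bx + c with a > 0, the minimum is at the vertex.
Vertex x-coordinate: x = -b/(2a)
x = -(10) / (2 * 5)
x = -10/10 = -1
Substitute back to find the minimum value:
f(-1) = 5 * (-1)^2 + 10 * (-1) - 7
= 5 - 10 - 7
= -12 = -12.00

-12.00


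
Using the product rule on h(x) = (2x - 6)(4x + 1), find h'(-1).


Let u(x) = 2x - 6 and v(x) = 4x + 1
u'(x) = 2
v'(x) = 4
Product rule: h'(x) = u'(x)*v(x) + u(x)*v'(x)
= 2 * (4x + 1) + (2x - 6) * 4
At x = -1:
u(-1) = 2 * (-1) - 6 = -8
v(-1) = 4 * (-1) + 1 = -3
h'(-1) = 2 * (-3) + (-8) * 4
= -6 - 32
= -38

-38


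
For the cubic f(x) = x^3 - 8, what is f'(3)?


Differentiate f(x) = x^3 - 8 term by term:
f'(x) = 3x^2
Substitute x = 3:
f'(3) = 3 * 3^2 + 0 * 3 + 0
= 27 + 0 + 0
= 27

27


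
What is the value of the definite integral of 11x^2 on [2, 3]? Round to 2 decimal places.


Find the antiderivative of 11x^2:
F(x) = 11/3 * x^3
Apply the Fundamental Theorem of Calculus:
F(3) - F(2)
= 11/3 * 3^3 - 11/3 * 2^3
= 11/3 * (27 - 8)
= 11/3 * 19
= 209/3 ≈ 69.67

69.67


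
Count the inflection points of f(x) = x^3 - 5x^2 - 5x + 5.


Inflection points occur where f''(x) = 0 and concavity changes.
f(x) = x^3 - 5x^2 - 5x + 5
f'(x) = 3x^2 - 10x - 5
f''(x) = 6x - 10
Set f''(x) = 0:
6x - 10 = 0
x = 10 / 6 = 5/3
Since f''(x) is linear (degree 1), it changes sign at this point.
Therefore there is exactly 1 inflection point.

1


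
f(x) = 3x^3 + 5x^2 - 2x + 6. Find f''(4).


First derivative:
f'(x) = 9x^2 + 10x - 2
Second derivative:
f''(x) = 18x + 10
Substitute x = 4:
f''(4) = 18 * 4 + 10
= 72 + 10
= 82

82


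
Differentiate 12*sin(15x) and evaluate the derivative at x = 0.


Apply the chain rule to differentiate 12*sin(15x):
d/dx [12*sin(15x)]
= 12 * cos(15x) * d/dx(15x)
= 12 * 15 * cos(15x)
= 180 * cos(15x)
Evaluate at x = 0:
= 180 * cos(0)
= 180 * 1
= 180

180


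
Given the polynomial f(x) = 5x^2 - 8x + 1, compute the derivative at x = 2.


Differentiate term by term using power and sum rules:
f(x) = 5x^2 - 8x + 1
f'(x) = 10x - 8
Substitute x = 2:
f'(2) = 10 * 2 - 8
= 20 - 8
= 12

12


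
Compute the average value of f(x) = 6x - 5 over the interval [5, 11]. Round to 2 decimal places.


Average value = 1/(b-a) * integral from a to b of f(x) dx
First compute the integral of 6x - 5:
F(x) = 3x^2 - 5x
F(11) = 3 * 121 - 5 * 11 = 308
F(5) = 3 * 25 - 5 * 5 = 50
Integral = 308 - 50 = 258
Average = 258 / (11 - 5) = 258 / 6
= 43 = 43.00

43.00


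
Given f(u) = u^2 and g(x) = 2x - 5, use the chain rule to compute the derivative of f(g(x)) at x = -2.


Using the chain rule: (f(g(x)))' = f'(g(x)) * g'(x)
First, find g(-2):
g(-2) = 2 * (-2) - 5 = -9
Next, f'(u) = 2u
And g'(x) = 2
So f'(g(-2)) * g'(-2)
= 2 * (-9) * 2
= -36

-36


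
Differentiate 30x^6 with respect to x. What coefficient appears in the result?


We apply the power rule: d/dx [ax^n] = a*n * x^(n-1)
d/dx [30x^6]
= 30 * 6 * x^(6-1)
= 180x^5
The coefficient is 180

180


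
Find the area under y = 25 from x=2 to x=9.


The area under a constant function y = 25 is a rectangle.
Width = 9 - 2 = 7
Height = 25
Area = width * height
= 7 * 25
= 175

175


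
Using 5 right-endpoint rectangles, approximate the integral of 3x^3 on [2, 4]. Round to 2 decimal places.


Right Riemann sum uses right endpoints of each subinterval.
Interval: [2, 4], n = 5
dx = (4 - 2) / 5 = 2/5
Right endpoints: [12/5, 14/5, 16/5, 18/5, 4]
f values: [5184/125, 8232/125, 12288/125, 17496/125, 192]
Sum = dx * (sum of f values)
= 2/5 * 2688/5
= 5376/25 = 215.04

215.04


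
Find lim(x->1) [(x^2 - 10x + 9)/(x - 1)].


Direct substitution gives 0/0, so we factor the numerator.
Factor: (x^2 - 10x + 9) = (x - 1)(x - 9)
Cancel the common factor (x - 1):
(x^2 - 10x + 9)/(x - 1) = (x - 9)
Now substitute x = 1:
= (1) - (9) = -8

-8


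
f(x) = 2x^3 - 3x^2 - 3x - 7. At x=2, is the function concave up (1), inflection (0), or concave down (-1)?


Concavity is determined by the sign of f''(x).
f(x) = 2x^3 - 3x^2 - 3x - 7
f'(x) = 6x^2 - 6x - 3
f''(x) = 12x - 6
f''(2) = 12 * 2 - 6
= 24 - 6
= 18
Since f''(2) > 0, the function is concave up (1)

1


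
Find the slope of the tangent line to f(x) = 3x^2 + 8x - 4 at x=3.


The slope of the tangent line equals f'(x) at the point.
f(x) = 3x^2 + 8x - 4
f'(x) = 6x + 8
At x = 3:
f'(3) = 6 * 3 + 8
= 18 + 8
= 26

26


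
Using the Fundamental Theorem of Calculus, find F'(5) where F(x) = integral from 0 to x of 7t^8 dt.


By the Fundamental Theorem of Calculus (Part 1):
If F(x) = integral from 0 to x of f(t) dt, then F'(x) = f(x)
Here f(t) = 7t^8
So F'(x) = 7x^8
Evaluate at x = 5:
F'(5) = 7 * 5^8
= 7 * 390625
= 2734375

2734375


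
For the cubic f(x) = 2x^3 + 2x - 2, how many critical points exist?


Find where f'(x) = 0:
f(x) = 2x^3 + 2x - 2
f'(x) = 6x^2 + 2
This is a quadratic in x. Use the discriminant to count real roots.
Discriminant = (0)^2 - 4 * 6 * 2
= 0 - 48
= -48
Since discriminant < 0, f'(x) = 0 has no real solutions.
Number of critical points: 0

0


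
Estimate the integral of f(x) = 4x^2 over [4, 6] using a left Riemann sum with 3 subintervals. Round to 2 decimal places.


Left Riemann sum uses left endpoints of each subinterval.
Interval: [4, 6], n = 3
dx = (6 - 4) / 3 = 2/3
Left endpoints: [4, 14/3, 16/3]
f values: [64, 784/9, 1024/9]
Sum = dx * (sum of f values)
= 2/3 * 2384/9
= 4768/27 ≈ 176.59

176.59


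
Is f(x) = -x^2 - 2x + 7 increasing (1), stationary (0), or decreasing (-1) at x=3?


Compute f'(x) to determine behavior:
f'(x) = -2x - 2
f'(3) = -2 * 3 - 2
= -6 - 2
= -8
Since f'(3) < 0, the function is decreasing (-1)

-1


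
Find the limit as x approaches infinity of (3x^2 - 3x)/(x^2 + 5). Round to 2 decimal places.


For limits at infinity with equal-degree polynomials,
we compare leading coefficients.
Numerator leading term: 3x^2
Denominator leading term: x^2
Divide both by x^2:
lim = (3 - 3/x) / (1 + 5/x^2)
As x -> infinity, the 1/x and 1/x^2 terms vanish:
= 3/1 = 3 = 3.00

3.00


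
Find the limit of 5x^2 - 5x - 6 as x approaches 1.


Since polynomials are continuous, we use direct substitution.
lim(x->1) of 5x^2 - 5x - 6
= 5 * 1^2 - 5 * 1 - 6
= 5 - 5 - 6
= -6

-6


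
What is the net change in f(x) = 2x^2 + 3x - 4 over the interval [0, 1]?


Net change = f(b) - f(a)
f(x) = 2x^2 + 3x - 4
Compute f(1):
f(1) = 2 * 1^2 + 3 * 1 - 4
= 2 + 3 - 4
= 1
Compute f(0):
f(0) = 2 * 0^2 + 3 * 0 - 4
= 0 + 0 - 4
= -4
Net change = 1 - (-4) = 5

5


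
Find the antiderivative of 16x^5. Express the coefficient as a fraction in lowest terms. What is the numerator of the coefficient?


Apply the power rule for integration:
integral of ax^n dx = a/(n+1) * x^(n+1) + C
integral of 16x^5 dx
= 16/6 * x^6 + C
= 8/3 * x^6 + C
The coefficient in lowest terms is 8/3, and its numerator is 8

8


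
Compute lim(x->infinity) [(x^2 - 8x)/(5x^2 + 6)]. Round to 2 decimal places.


For limits at infinity with equal-degree polynomials,
we compare leading coefficients.
Numerator leading term: x^2
Denominator leading term: 5x^2
Divide both by x^2:
lim = (1 - 8/x) / (5 + 6/x^2)
As x -> infinity, the 1/x and 1/x^2 terms vanish:
= 1/5 = 0.20

0.20


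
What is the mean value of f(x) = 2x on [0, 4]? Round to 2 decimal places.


Average value = 1/(b-a) * integral from a to b of f(x) dx
First compute the integral of 2x:
F(x) = x^2
F(4) = 1 * 16 + 0 * 4 = 16
F(0) = 1 * 0 + 0 * 0 = 0
Integral = 16 - 0 = 16
Average = 16 / (4 - 0) = 16 / 4
= 4 = 4.00

4.00


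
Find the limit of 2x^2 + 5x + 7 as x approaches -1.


Since polynomials are continuous, we use direct substitution.
lim(x->-1) of 2x^2 + 5x + 7
= 2 * (-1)^2 + 5 * (-1) + 7
= 2 - 5 + 7
= 4

4


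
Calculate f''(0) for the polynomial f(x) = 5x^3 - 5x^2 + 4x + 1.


First derivative:
f'(x) = 15x^2 - 10x + 4
Second derivative:
f''(x) = 30x - 10
Substitute x = 0:
f''(0) = 30 * 0 - 10
= 0 - 10
= -10

-10


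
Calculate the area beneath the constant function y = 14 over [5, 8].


The area under a constant function y = 14 is a rectangle.
Width = 8 - 5 = 3
Height = 14
Area = width * height
= 3 * 14
= 42

42


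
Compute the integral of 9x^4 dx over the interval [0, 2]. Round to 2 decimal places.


Find the antiderivative of 9x^4:
F(x) = 9/5 * x^5
Apply the Fundamental Theorem of Calculus:
F(2) - F(0)
= 9/5 * 2^5 - 9/5 * 0^5
= 9/5 * (32 - 0)
= 9/5 * 32
= 288/5 = 57.60

57.60


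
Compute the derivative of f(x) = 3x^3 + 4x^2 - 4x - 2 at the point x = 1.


Differentiate f(x) = 3x^3 + 4x^2 - 4x - 2 term by term:
f'(x) = 9x^2 + 8x - 4
Substitute x = 1:
f'(1) = 9 * 1^2 + 8 * 1 - 4
= 9 + 8 - 4
= 13

13


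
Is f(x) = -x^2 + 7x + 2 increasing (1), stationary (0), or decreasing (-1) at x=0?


Compute f'(x) to determine behavior:
f'(x) = -2x + 7
f'(0) = -2 * 0 + 7
= 0 + 7
= 7
Since f'(0) > 0, the function is increasing (1)

1


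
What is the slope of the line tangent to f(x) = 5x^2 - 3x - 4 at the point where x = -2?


The slope of the tangent line equals f'(x) at the point.
f(x) = 5x^2 - 3x - 4
f'(x) = 10x - 3
At x = -2:
f'(-2) = 10 * (-2) - 3
= -20 - 3
= -23

-23


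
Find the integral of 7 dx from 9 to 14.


The integral of a constant k over [a, b] equals k * (b - a).
integral from 9 to 14 of 7 dx
= 7 * (14 - 9)
= 7 * 5
= 35

35


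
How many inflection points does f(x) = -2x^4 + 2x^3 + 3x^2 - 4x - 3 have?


Inflection points occur where f''(x) = 0 and concavity changes.
f(x) = -2x^4 + 2x^3 + 3x^2 - 4x - 3
f'(x) = -8x^3 + 6x^2 + 6x - 4
f''(x) = -24x^2 + 12x + 6
This is a quadratic in x. Use the discriminant to count real roots.
Discriminant = (12)^2 - 4 * (-24) * 6
= 144 - (-576)
= 720
Since discriminant > 0, f''(x) = 0 has 2 distinct real solutions.
A quadratic with two distinct real roots changes sign at each root, so concavity changes at both.
Number of inflection points: 2

2


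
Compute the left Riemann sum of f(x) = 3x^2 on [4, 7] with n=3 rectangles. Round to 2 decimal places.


Left Riemann sum uses left endpoints of each subinterval.
Interval: [4, 7], n = 3
dx = (7 - 4) / 3 = 1
Left endpoints: [4, 5, 6]
f values: [48, 75, 108]
Sum = dx * (sum of f values)
= 1 * 231
= 231 = 231.00

231.00


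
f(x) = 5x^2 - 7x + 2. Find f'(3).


Differentiate term by term using power and sum rules:
f(x) = 5x^2 - 7x + 2
f'(x) = 10x - 7
Substitute x = 3:
f'(3) = 10 * 3 - 7
= 30 - 7
= 23

23


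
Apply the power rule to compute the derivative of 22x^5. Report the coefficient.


We apply the power rule: d/dx [ax^n] = a*n * x^(n-1)
d/dx [22x^5]
= 22 * 5 * x^(5-1)
= 110x^4
The coefficient is 110

110


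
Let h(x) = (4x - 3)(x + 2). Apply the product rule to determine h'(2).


Let u(x) = 4x - 3 and v(x) = x + 2
u'(x) = 4
v'(x) = 1
Product rule: h'(x) = u'(x)*v(x) + u(x)*v'(x)
= 4 * (x + 2) + (4x - 3) * 1
At x = 2:
u(2) = 4 * 2 - 3 = 5
v(2) = 1 * 2 + 2 = 4
h'(2) = 4 * 4 + 5 * 1
= 16 + 5
= 21

21


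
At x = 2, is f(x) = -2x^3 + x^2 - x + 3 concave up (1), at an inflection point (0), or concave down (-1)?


Concavity is determined by the sign of f''(x).
f(x) = -2x^3 + x^2 - x + 3
f'(x) = -6x^2 + 2x - 1
f''(x) = -12x + 2
f''(2) = -12 * 2 + 2
= -24 + 2
= -22
Since f''(2) < 0, the function is concave down (-1)

-1


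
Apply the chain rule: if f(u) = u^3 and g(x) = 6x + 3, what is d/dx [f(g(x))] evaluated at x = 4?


Using the chain rule: (f(g(x)))' = f'(g(x)) * g'(x)
First, find g(4):
g(4) = 6 * 4 + 3 = 27
Next, f'(u) = 3u^2
And g'(x) = 6
So f'(g(4)) * g'(4)
= 3 * 27^2 * 6
= 3 * 729 * 6
= 13122

13122


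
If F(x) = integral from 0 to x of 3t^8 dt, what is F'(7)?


By the Fundamental Theorem of Calculus (Part 1):
If F(x) = integral from 0 to x of f(t) dt, then F'(x) = f(x)
Here f(t) = 3t^8
So F'(x) = 3x^8
Evaluate at x = 7:
F'(7) = 3 * 7^8
= 3 * 5764801
= 17294403

17294403


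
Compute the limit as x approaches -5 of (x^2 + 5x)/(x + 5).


Direct substitution gives 0/0, so we factor the numerator.
Factor: (x^2 + 5x) = (x + 5)(x)
Cancel the common factor (x + 5):
(x^2 + 5x)/(x + 5) = (x)
Now substitute x = -5:
= (-5) - (0) = -5

-5


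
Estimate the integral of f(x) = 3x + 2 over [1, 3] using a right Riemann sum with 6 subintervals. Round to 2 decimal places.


Right Riemann sum uses right endpoints of each subinterval.
Interval: [1, 3], n = 6
dx = (3 - 1) / 6 = 1/3
Right endpoints: [4/3, 5/3, 2, 7/3, 8/3, 3]
f values: [6, 7, 8, 9, 10, 11]
Sum = dx * (sum of f values)
= 1/3 * 51
= 17 = 17.00

17.00


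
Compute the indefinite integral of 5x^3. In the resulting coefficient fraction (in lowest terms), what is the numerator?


Apply the power rule for integration:
integral of ax^n dx = a/(n+1) * x^(n+1) + C
integral of 5x^3 dx
= 5/4 * x^4 + C
The coefficient in lowest terms is 5/4, and its numerator is 5

5


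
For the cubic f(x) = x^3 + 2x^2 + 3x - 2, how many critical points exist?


Find where f'(x) = 0:
f(x) = x^3 + 2x^2 + 3x - 2
f'(x) = 3x^2 + 4x + 3
This is a quadratic in x. Use the discriminant to count real roots.
Discriminant = (4)^2 - 4 * 3 * 3
= 16 - 36
= -20
Since discriminant < 0, f'(x) = 0 has no real solutions.
Number of critical points: 0

0


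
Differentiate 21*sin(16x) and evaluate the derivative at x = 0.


Apply the chain rule to differentiate 21*sin(16x):
d/dx [21*sin(16x)]
= 21 * cos(16x) * d/dx(16x)
= 21 * 16 * cos(16x)
= 336 * cos(16x)
Evaluate at x = 0:
= 336 * cos(0)
= 336 * 1
= 336

336


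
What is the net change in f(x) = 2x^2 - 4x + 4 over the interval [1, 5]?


Net change = f(b) - f(a)
f(x) = 2x^2 - 4x + 4
Compute f(5):
f(5) = 2 * 5^2 - 4 * 5 + 4
= 50 - 20 + 4
= 34
Compute f(1):
f(1) = 2 * 1^2 - 4 * 1 + 4
= 2 - 4 + 4
= 2
Net change = 34 - 2 = 32

32


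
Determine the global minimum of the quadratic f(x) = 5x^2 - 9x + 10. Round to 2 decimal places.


For a quadratic f(x) = ax^2 + bx + c with a > 0, the minimum is at the vertex.
Vertex x-coordinate: x = -b/(2a)
x = -(-9) / (2 * 5)
x = 9/10
Substitute back to find the minimum value:
f(9/10) = 5 * (9/10)^2 - 9 * (9/10) + 10
= 81/20 - 81/10 + 10
= 119/20 = 5.95

5.95


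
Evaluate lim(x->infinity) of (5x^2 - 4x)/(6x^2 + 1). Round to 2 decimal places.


For limits at infinity with equal-degree polynomials,
we compare leading coefficients.
Numerator leading term: 5x^2
Denominator leading term: 6x^2
Divide both by x^2:
lim = (5 - 4/x) / (6 + 1/x^2)
As x -> infinity, the 1/x and 1/x^2 terms vanish:
= 5/6 ≈ 0.83

0.83


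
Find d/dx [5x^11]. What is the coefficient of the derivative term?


We apply the power rule: d/dx [ax^n] = a*n * x^(n-1)
d/dx [5x^11]
= 5 * 11 * x^(11-1)
= 55x^10
The coefficient is 55

55


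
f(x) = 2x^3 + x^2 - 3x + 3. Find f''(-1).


First derivative:
f'(x) = 6x^2 + 2x - 3
Second derivative:
f''(x) = 12x + 2
Substitute x = -1:
f''(-1) = 12 * (-1) + 2
= -12 + 2
= -10

-10


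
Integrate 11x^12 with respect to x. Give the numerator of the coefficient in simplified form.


Apply the power rule for integration:
integral of ax^n dx = a/(n+1) * x^(n+1) + C
integral of 11x^12 dx
= 11/13 * x^13 + C
The coefficient in lowest terms is 11/13, and its numerator is 11

11


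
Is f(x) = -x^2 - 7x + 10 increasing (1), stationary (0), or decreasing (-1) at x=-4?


Compute f'(x) to determine behavior:
f'(x) = -2x - 7
f'(-4) = -2 * (-4) - 7
= 8 - 7
= 1
Since f'(-4) > 0, the function is increasing (1)

1


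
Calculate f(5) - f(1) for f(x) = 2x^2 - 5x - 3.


Net change = f(b) - f(a)
f(x) = 2x^2 - 5x - 3
Compute f(5):
f(5) = 2 * 5^2 - 5 * 5 - 3
= 50 - 25 - 3
= 22
Compute f(1):
f(1) = 2 * 1^2 - 5 * 1 - 3
= 2 - 5 - 3
= -6
Net change = 22 - (-6) = 28

28


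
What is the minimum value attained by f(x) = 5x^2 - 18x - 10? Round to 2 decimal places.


For a quadratic f(x) = ax^2 + bx + c with a > 0, the minimum is at the vertex.
Vertex x-coordinate: x = -b/(2a)
x = -(-18) / (2 * 5)
x = 18/10 = 9/5
Substitute back to find the minimum value:
f(9/5) = 5 * (9/5)^2 - 18 * (9/5) - 10
= 81/5 - 162/5 - 10
= -131/5 = -26.20

-26.20


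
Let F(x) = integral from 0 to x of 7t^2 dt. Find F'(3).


By the Fundamental Theorem of Calculus (Part 1):
If F(x) = integral from 0 to x of f(t) dt, then F'(x) = f(x)
Here f(t) = 7t^2
So F'(x) = 7x^2
Evaluate at x = 3:
F'(3) = 7 * 3^2
= 7 * 9
= 63

63


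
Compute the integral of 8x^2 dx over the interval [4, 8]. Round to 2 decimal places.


Find the antiderivative of 8x^2:
F(x) = 8/3 * x^3
Apply the Fundamental Theorem of Calculus:
F(8) - F(4)
= 8/3 * 8^3 - 8/3 * 4^3
= 8/3 * (512 - 64)
= 8/3 * 448
= 3584/3 ≈ 1194.67

1194.67


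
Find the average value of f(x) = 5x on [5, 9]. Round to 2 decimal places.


Average value = 1/(b-a) * integral from a to b of f(x) dx
First compute the integral of 5x:
F(x) = (5/2)x^2
F(9) = 5/2 * 81 + 0 * 9 = 405/2
F(5) = 5/2 * 25 + 0 * 5 = 125/2
Integral = 405/2 - 125/2 = 140
Average = 140 / (9 - 5) = 140 / 4
= 35 = 35.00

35.00


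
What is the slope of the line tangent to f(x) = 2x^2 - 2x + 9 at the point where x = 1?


The slope of the tangent line equals f'(x) at the point.
f(x) = 2x^2 - 2x + 9
f'(x) = 4x - 2
At x = 1:
f'(1) = 4 * 1 - 2
= 4 - 2
= 2

2


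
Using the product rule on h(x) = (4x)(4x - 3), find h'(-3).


Let u(x) = 4x and v(x) = 4x - 3
u'(x) = 4
v'(x) = 4
Product rule: h'(x) = u'(x)*v(x) + u(x)*v'(x)
= 4 * (4x - 3) + (4x) * 4
At x = -3:
u(-3) = 4 * (-3) + 0 = -12
v(-3) = 4 * (-3) - 3 = -15
h'(-3) = 4 * (-15) + (-12) * 4
= -60 - 48
= -108

-108


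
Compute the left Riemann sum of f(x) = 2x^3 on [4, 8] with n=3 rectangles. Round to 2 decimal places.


Left Riemann sum uses left endpoints of each subinterval.
Interval: [4, 8], n = 3
dx = (8 - 4) / 3 = 4/3
Left endpoints: [4, 16/3, 20/3]
f values: [128, 8192/27, 16000/27]
Sum = dx * (sum of f values)
= 4/3 * 1024
= 4096/3 ≈ 1365.33

1365.33


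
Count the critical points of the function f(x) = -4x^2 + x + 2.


Find where f'(x) = 0:
f'(x) = -8x + 1
Set f'(x) = 0:
-8x + 1 = 0
x = -1 / (-8) = 1/8
This is a linear equation in x, so there is exactly one solution.
Number of critical points: 1

1


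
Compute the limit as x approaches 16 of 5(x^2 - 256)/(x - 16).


Direct substitution gives 0/0, so we factor the numerator.
Factor: 5(x^2 - 256) = 5 * (x - 16)(x + 16)
Cancel the common factor (x - 16):
5(x^2 - 256)/(x - 16) = 5 * (x + 16)
Now substitute x = 16:
= 5 * (16 + 16) = 160

160


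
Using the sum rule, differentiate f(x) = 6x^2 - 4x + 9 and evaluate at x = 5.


Differentiate term by term using power and sum rules:
f(x) = 6x^2 - 4x + 9
f'(x) = 12x - 4
Substitute x = 5:
f'(5) = 12 * 5 - 4
= 60 - 4
= 56

56


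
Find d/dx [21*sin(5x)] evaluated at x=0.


Apply the chain rule to differentiate 21*sin(5x):
d/dx [21*sin(5x)]
= 21 * cos(5x) * d/dx(5x)
= 21 * 5 * cos(5x)
= 105 * cos(5x)
Evaluate at x = 0:
= 105 * cos(0)
= 105 * 1
= 105

105


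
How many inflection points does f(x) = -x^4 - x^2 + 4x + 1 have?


Inflection points occur where f''(x) = 0 and concavity changes.
f(x) = -x^4 - x^2 + 4x + 1
f'(x) = -4x^3 - 2x + 4
f''(x) = -12x^2 - 2
This is a quadratic in x. Use the discriminant to count real roots.
Discriminant = (0)^2 - 4 * (-12) * (-2)
= 0 - 96
= -96
Since discriminant < 0, f''(x) = 0 has no real solutions.
Number of inflection points: 0

0


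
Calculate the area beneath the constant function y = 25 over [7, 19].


The area under a constant function y = 25 is a rectangle.
Width = 19 - 7 = 12
Height = 25
Area = width * height
= 12 * 25
= 300

300


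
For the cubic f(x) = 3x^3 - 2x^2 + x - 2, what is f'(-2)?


Differentiate f(x) = 3x^3 - 2x^2 + x - 2 term by term:
f'(x) = 9x^2 - 4x + 1
Substitute x = -2:
f'(-2) = 9 * (-2)^2 - 4 * (-2) + 1
= 36 + 8 + 1
= 45

45


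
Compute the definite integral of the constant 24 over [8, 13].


The integral of a constant k over [a, b] equals k * (b - a).
integral from 8 to 13 of 24 dx
= 24 * (13 - 8)
= 24 * 5
= 120

120


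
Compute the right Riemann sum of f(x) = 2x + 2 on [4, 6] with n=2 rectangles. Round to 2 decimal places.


Right Riemann sum uses right endpoints of each subinterval.
Interval: [4, 6], n = 2
dx = (6 - 4) / 2 = 1
Right endpoints: [5, 6]
f values: [12, 14]
Sum = dx * (sum of f values)
= 1 * 26
= 26 = 26.00

26.00


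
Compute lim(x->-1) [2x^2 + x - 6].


Since polynomials are continuous, we use direct substitution.
lim(x->-1) of 2x^2 + x - 6
= 2 * (-1)^2 + 1 * (-1) - 6
= 2 - 1 - 6
= -5

-5


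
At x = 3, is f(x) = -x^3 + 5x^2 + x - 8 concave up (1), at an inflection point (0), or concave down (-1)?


Concavity is determined by the sign of f''(x).
f(x) = -x^3 + 5x^2 + x - 8
f'(x) = -3x^2 + 10x + 1
f''(x) = -6x + 10
f''(3) = -6 * 3 + 10
= -18 + 10
= -8
Since f''(3) < 0, the function is concave down (-1)

-1


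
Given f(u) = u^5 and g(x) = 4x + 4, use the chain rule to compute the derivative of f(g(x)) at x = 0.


Using the chain rule: (f(g(x)))' = f'(g(x)) * g'(x)
First, find g(0):
g(0) = 4 * 0 + 4 = 4
Next, f'(u) = 5u^4
And g'(x) = 4
So f'(g(0)) * g'(0)
= 5 * 4^4 * 4
= 5 * 256 * 4
= 5120

5120


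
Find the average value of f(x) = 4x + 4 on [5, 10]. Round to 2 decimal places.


Average value = 1/(b-a) * integral from a to b of f(x) dx
First compute the integral of 4x + 4:
F(x) = 2x^2 + 4x
F(10) = 2 * 100 + 4 * 10 = 240
F(5) = 2 * 25 + 4 * 5 = 70
Integral = 240 - 70 = 170
Average = 170 / (10 - 5) = 170 / 5
= 34 = 34.00

34.00


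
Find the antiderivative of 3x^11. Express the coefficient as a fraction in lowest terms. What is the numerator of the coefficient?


Apply the power rule for integration:
integral of ax^n dx = a/(n+1) * x^(n+1) + C
integral of 3x^11 dx
= 3/12 * x^12 + C
= 1/4 * x^12 + C
The coefficient in lowest terms is 1/4, and its numerator is 1

1


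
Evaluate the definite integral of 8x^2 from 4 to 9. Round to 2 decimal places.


Find the antiderivative of 8x^2:
F(x) = 8/3 * x^3
Apply the Fundamental Theorem of Calculus:
F(9) - F(4)
= 8/3 * 9^3 - 8/3 * 4^3
= 8/3 * (729 - 64)
= 8/3 * 665
= 5320/3 ≈ 1773.33

1773.33


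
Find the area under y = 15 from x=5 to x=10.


The area under a constant function y = 15 is a rectangle.
Width = 10 - 5 = 5
Height = 15
Area = width * height
= 5 * 15
= 75

75


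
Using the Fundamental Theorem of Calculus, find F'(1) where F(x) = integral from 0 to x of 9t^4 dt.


By the Fundamental Theorem of Calculus (Part 1):
If F(x) = integral from 0 to x of f(t) dt, then F'(x) = f(x)
Here f(t) = 9t^4
So F'(x) = 9x^4
Evaluate at x = 1:
F'(1) = 9 * 1^4
= 9 * 1
= 9

9


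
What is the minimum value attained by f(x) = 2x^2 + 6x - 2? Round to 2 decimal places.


For a quadratic f(x) = ax^2 + bx + c with a > 0, the minimum is at the vertex.
Vertex x-coordinate: x = -b/(2a)
x = -(6) / (2 * 2)
x = -6/4 = -3/2
Substitute back to find the minimum value:
f(-3/2) = 2 * (-3/2)^2 + 6 * (-3/2) - 2
= 9/2 - 9 - 2
= -13/2 = -6.50

-6.50


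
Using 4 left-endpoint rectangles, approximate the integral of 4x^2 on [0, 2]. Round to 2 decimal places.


Left Riemann sum uses left endpoints of each subinterval.
Interval: [0, 2], n = 4
dx = (2 - 0) / 4 = 1/2
Left endpoints: [0, 1/2, 1, 3/2]
f values: [0, 1, 4, 9]
Sum = dx * (sum of f values)
= 1/2 * 14
= 7 = 7.00

7.00
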